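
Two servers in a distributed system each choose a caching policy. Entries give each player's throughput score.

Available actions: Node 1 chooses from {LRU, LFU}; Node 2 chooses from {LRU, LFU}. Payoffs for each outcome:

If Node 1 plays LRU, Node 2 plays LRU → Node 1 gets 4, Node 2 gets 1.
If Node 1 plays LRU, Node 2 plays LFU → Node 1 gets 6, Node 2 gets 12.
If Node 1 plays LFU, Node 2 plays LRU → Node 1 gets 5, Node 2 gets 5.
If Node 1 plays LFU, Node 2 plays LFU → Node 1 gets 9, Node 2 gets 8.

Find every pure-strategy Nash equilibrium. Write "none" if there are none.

Node 1 against LRU: payoffs 4, 5 → best response LFU.
Node 1 against LFU: payoffs 6, 9 → best response LFU.
Node 2 against LRU: payoffs 1, 12 → best response LFU.
Node 2 against LFU: payoffs 5, 8 → best response LFU.
Mutual best responses: (LFU, LFU).

Pure NE: (LFU, LFU)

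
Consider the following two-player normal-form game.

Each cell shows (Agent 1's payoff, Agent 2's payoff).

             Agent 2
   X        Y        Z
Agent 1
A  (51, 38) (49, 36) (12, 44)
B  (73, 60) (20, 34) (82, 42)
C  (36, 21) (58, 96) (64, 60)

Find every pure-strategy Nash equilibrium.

The pure Nash equilibria are (B, X), (C, Y).

(A, X): Agent 1 can switch to B (51 → 73). Not NE.
(A, Y): Agent 1 can switch to C (49 → 58). Not NE.
(A, Z): Agent 1 can switch to B (12 → 82). Not NE.
(B, X): Agent 1 gets 73, best alternative 51; Agent 2 gets 60, best alternative 42. No profitable deviation — NE.
(B, Y): Agent 1 can switch to A (20 → 49). Not NE.
(B, Z): Agent 2 can switch to X (42 → 60). Not NE.
(C, X): Agent 1 can switch to A (36 → 51). Not NE.
(C, Y): Agent 1 gets 58, best alternative 49; Agent 2 gets 96, best alternative 60. No profitable deviation — NE.
(C, Z): Agent 1 can switch to B (64 → 82). Not NE.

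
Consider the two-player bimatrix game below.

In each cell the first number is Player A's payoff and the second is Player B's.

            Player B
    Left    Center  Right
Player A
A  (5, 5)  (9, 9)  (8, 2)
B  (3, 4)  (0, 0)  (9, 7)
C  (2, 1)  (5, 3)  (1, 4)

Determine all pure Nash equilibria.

(A, Left): Player B can switch to Center (5 → 9). Not NE.
(A, Center): Player A gets 9, best alternative 5; Player B gets 9, best alternative 5. No profitable deviation — NE.
(A, Right): Player A can switch to B (8 → 9). Not NE.
(B, Left): Player A can switch to A (3 → 5). Not NE.
(B, Center): Player A can switch to A (0 → 9). Not NE.
(B, Right): Player A gets 9, best alternative 8; Player B gets 7, best alternative 4. No profitable deviation — NE.
(C, Left): Player A can switch to A (2 → 5). Not NE.
(C, Center): Player A can switch to A (5 → 9). Not NE.
(The remaining 1 profile has a profitable deviation by the same check.)

The pure Nash equilibria are (A, Center); (B, Right).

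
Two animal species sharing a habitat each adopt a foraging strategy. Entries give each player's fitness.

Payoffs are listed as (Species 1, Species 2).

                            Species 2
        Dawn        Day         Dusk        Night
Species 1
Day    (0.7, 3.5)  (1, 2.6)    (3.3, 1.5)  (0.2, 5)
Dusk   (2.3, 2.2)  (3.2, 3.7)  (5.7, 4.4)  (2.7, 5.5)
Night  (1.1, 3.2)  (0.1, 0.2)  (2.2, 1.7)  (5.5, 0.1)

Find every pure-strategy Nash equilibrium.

Species 1 against Dawn: payoffs 0.7, 2.3, 1.1 → best response Dusk.
Species 1 against Day: payoffs 1, 3.2, 0.1 → best response Dusk.
Species 1 against Dusk: payoffs 3.3, 5.7, 2.2 → best response Dusk.
Species 1 against Night: payoffs 0.2, 2.7, 5.5 → best response Night.
Species 2 against Day: payoffs 3.5, 2.6, 1.5, 5 → best response Night.
Species 2 against Dusk: payoffs 2.2, 3.7, 4.4, 5.5 → best response Night.
Species 2 against Night: payoffs 3.2, 0.2, 1.7, 0.1 → best response Dawn.
No profile is a mutual best response for all players.

This game has no pure Nash equilibrium.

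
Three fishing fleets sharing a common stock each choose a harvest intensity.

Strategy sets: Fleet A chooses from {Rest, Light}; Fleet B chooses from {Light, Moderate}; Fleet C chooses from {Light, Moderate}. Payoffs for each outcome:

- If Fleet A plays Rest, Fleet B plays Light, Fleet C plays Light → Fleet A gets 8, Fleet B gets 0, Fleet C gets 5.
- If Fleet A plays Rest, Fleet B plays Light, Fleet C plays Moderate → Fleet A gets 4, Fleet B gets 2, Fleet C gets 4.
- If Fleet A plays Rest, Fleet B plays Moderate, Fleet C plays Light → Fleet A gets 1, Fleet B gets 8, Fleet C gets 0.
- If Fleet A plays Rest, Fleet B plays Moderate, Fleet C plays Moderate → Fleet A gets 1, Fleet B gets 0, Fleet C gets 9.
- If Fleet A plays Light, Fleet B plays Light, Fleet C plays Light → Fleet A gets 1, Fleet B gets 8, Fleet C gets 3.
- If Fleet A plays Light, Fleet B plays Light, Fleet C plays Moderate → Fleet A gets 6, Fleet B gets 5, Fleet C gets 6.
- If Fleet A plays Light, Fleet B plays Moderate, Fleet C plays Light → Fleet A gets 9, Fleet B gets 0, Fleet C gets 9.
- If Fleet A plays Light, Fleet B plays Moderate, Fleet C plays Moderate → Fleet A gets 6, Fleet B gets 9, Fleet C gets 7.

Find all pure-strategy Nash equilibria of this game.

For each player, find the best response to each opponent profile; mutual best responses are the pure NE.
Fleet A against (Light, Light): payoffs 8, 1 → best response Rest.
Fleet A against (Light, Moderate): payoffs 4, 6 → best response Light.
Fleet A against (Moderate, Light): payoffs 1, 9 → best response Light.
Fleet A against (Moderate, Moderate): payoffs 1, 6 → best response Light.
Fleet B against (Rest, Light): payoffs 0, 8 → best response Moderate.
Fleet B against (Rest, Moderate): payoffs 2, 0 → best response Light.
Fleet B against (Light, Light): payoffs 8, 0 → best response Light.
Fleet B against (Light, Moderate): payoffs 5, 9 → best response Moderate.
Fleet C against (Rest, Light): payoffs 5, 4 → best response Light.
Fleet C against (Rest, Moderate): payoffs 0, 9 → best response Moderate.
Fleet C against (Light, Light): payoffs 3, 6 → best response Moderate.
Fleet C against (Light, Moderate): payoffs 9, 7 → best response Light.
No profile is a mutual best response for all players.

This game has no pure Nash equilibrium.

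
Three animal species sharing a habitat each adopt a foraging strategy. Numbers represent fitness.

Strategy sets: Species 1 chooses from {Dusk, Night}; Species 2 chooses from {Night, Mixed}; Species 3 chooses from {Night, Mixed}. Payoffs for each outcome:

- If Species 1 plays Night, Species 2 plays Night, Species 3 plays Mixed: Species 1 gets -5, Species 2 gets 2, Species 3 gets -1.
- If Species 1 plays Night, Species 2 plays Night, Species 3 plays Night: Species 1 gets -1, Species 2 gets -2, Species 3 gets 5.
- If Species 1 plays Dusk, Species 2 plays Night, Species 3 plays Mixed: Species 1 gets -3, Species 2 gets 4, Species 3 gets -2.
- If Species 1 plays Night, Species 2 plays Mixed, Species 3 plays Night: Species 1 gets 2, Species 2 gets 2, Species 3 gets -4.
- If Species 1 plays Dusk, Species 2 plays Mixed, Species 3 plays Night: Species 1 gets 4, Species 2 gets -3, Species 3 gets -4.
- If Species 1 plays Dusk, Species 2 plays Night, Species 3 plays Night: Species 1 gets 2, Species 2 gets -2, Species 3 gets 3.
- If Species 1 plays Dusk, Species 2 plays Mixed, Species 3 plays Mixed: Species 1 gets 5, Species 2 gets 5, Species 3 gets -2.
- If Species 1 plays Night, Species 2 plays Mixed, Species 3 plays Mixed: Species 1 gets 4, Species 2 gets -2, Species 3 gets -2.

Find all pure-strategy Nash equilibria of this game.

Pure-strategy Nash equilibria: (Dusk, Night, Night) and (Dusk, Mixed, Mixed)

(Dusk, Night, Night): Species 1 gets 2, best alternative -1; Species 2 gets -2, best alternative -3; Species 3 gets 3, best alternative -2. No profitable deviation — NE.
(Dusk, Night, Mixed): Species 2 can switch to Mixed (4 → 5). Not NE.
(Dusk, Mixed, Night): Species 2 can switch to Night (-3 → -2). Not NE.
(Dusk, Mixed, Mixed): Species 1 gets 5, best alternative 4; Species 2 gets 5, best alternative 4; Species 3 gets -2, best alternative -4. No profitable deviation — NE.
(Night, Night, Night): Species 1 can switch to Dusk (-1 → 2). Not NE.
(Night, Night, Mixed): Species 1 can switch to Dusk (-5 → -3). Not NE.
(Night, Mixed, Night): Species 1 can switch to Dusk (2 → 4). Not NE.
(Night, Mixed, Mixed): Species 1 can switch to Dusk (4 → 5). Not NE.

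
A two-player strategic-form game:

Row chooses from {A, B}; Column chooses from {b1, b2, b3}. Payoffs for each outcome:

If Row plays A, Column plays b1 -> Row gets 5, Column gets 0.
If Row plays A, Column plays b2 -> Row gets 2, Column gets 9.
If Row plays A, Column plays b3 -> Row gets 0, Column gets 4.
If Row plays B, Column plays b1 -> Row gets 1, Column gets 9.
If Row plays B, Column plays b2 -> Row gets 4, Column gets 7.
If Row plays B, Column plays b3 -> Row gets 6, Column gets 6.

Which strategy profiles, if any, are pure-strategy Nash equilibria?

Check each profile: it is a Nash equilibrium iff no player can strictly gain by switching unilaterally.
(A, b1): Column can switch to b2 (0 → 9). Not NE.
(A, b2): Row can switch to B (2 → 4). Not NE.
(A, b3): Row can switch to B (0 → 6). Not NE.
(B, b1): Row can switch to A (1 → 5). Not NE.
(B, b2): Column can switch to b1 (7 → 9). Not NE.
(B, b3): Column can switch to b1 (6 → 9). Not NE.

This game has no pure Nash equilibrium.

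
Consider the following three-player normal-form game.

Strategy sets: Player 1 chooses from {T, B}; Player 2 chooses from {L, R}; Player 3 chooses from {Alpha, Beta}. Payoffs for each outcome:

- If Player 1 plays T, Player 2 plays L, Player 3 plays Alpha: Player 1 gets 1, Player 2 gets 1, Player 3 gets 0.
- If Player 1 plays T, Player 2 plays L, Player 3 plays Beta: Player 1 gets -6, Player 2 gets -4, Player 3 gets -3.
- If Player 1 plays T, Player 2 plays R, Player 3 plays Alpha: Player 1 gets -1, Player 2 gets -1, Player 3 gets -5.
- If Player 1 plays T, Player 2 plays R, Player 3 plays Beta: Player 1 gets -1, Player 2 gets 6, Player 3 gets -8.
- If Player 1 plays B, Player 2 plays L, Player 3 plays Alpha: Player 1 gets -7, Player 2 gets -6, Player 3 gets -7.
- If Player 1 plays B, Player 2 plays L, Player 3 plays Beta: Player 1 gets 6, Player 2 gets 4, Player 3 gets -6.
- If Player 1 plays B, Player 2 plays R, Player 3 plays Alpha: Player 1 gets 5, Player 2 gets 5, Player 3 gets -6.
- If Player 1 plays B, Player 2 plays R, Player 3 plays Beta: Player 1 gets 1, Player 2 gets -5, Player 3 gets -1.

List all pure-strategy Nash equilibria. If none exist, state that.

For each player, find the best response to each opponent profile; mutual best responses are the pure NE.
Player 1 against (L, Alpha): payoffs 1, -7 → best response T.
Player 1 against (L, Beta): payoffs -6, 6 → best response B.
Player 1 against (R, Alpha): payoffs -1, 5 → best response B.
Player 1 against (R, Beta): payoffs -1, 1 → best response B.
Player 2 against (T, Alpha): payoffs 1, -1 → best response L.
Player 2 against (T, Beta): payoffs -4, 6 → best response R.
Player 2 against (B, Alpha): payoffs -6, 5 → best response R.
Player 2 against (B, Beta): payoffs 4, -5 → best response L.
Player 3 against (T, L): payoffs 0, -3 → best response Alpha.
Player 3 against (T, R): payoffs -5, -8 → best response Alpha.
Player 3 against (B, L): payoffs -7, -6 → best response Beta.
Player 3 against (B, R): payoffs -6, -1 → best response Beta.
Mutual best responses: (T, L, Alpha); (B, L, Beta).

Pure-strategy Nash equilibria: (T, L, Alpha), (B, L, Beta)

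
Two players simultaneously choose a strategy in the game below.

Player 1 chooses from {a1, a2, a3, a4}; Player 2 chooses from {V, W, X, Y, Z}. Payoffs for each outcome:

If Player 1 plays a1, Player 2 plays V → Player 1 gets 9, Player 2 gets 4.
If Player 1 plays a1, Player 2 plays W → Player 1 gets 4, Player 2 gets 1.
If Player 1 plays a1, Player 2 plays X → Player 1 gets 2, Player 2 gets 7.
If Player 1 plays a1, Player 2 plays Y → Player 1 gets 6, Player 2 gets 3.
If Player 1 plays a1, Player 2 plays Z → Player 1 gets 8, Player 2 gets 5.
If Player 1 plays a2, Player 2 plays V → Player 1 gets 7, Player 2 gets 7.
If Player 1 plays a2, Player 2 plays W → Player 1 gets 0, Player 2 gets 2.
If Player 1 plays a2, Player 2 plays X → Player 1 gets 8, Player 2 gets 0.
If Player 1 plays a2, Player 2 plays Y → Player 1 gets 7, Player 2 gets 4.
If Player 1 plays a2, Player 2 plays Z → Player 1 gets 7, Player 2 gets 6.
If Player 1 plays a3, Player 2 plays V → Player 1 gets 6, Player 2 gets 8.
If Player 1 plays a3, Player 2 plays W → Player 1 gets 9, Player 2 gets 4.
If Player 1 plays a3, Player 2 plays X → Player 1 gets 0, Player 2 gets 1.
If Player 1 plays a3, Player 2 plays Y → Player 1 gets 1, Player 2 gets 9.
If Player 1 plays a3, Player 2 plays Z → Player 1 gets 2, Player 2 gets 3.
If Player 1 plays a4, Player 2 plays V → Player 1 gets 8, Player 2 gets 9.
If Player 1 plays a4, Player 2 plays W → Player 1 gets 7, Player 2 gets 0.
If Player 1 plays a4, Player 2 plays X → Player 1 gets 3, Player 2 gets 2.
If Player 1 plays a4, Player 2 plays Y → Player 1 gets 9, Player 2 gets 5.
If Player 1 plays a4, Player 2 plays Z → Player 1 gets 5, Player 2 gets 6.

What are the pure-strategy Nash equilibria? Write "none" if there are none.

none

(a1, V): Player 2 can switch to X (4 → 7). Not NE.
(a1, W): Player 1 can switch to a3 (4 → 9). Not NE.
(a1, X): Player 1 can switch to a2 (2 → 8). Not NE.
(a1, Y): Player 1 can switch to a2 (6 → 7). Not NE.
(a1, Z): Player 2 can switch to X (5 → 7). Not NE.
(a2, V): Player 1 can switch to a1 (7 → 9). Not NE.
(a2, W): Player 1 can switch to a1 (0 → 4). Not NE.
(a2, X): Player 2 can switch to V (0 → 7). Not NE.
(The remaining 12 profiles each have a profitable deviation by the same check.)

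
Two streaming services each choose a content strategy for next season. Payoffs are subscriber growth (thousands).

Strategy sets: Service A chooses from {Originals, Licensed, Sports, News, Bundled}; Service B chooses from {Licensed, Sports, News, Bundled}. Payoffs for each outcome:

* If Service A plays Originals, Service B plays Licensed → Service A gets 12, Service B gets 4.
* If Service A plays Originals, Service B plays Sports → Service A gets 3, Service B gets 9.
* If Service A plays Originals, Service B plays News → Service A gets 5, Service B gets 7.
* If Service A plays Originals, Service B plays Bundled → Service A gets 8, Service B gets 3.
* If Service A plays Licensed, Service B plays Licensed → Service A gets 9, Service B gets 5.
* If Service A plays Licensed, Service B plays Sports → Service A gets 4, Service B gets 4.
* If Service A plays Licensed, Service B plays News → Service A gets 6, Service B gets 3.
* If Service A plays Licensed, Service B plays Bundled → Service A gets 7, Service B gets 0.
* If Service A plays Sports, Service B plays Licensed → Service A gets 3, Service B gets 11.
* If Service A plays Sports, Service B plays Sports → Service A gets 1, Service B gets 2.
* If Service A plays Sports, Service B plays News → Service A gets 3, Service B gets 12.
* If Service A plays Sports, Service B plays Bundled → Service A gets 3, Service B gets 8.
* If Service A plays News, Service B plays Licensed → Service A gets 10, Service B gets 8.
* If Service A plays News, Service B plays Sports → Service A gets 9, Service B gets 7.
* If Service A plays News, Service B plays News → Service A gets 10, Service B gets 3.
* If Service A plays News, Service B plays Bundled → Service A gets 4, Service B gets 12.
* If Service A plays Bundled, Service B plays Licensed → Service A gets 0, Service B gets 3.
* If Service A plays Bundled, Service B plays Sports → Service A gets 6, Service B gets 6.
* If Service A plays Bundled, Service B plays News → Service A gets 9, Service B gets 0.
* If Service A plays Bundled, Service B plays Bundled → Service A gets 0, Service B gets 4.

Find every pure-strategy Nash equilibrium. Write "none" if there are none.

Service A against Licensed: payoffs 12, 9, 3, 10, 0 → best response Originals.
Service A against Sports: payoffs 3, 4, 1, 9, 6 → best response News.
Service A against News: payoffs 5, 6, 3, 10, 9 → best response News.
Service A against Bundled: payoffs 8, 7, 3, 4, 0 → best response Originals.
Service B against Originals: payoffs 4, 9, 7, 3 → best response Sports.
Service B against Licensed: payoffs 5, 4, 3, 0 → best response Licensed.
Service B against Sports: payoffs 11, 2, 12, 8 → best response News.
Service B against News: payoffs 8, 7, 3, 12 → best response Bundled.
Service B against Bundled: payoffs 3, 6, 0, 4 → best response Sports.
No profile is a mutual best response for all players.

There is no pure-strategy Nash equilibrium.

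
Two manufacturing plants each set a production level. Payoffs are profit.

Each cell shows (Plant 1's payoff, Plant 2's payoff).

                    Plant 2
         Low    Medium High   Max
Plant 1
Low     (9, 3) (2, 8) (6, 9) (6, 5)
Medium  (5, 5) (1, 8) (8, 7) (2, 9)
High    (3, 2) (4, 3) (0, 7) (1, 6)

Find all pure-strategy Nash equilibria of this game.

No pure-strategy Nash equilibrium.

Check each profile: it is a Nash equilibrium iff no player can strictly gain by switching unilaterally.
(Low, Low): Plant 2 can switch to Medium (3 → 8). Not NE.
(Low, Medium): Plant 1 can switch to High (2 → 4). Not NE.
(Low, High): Plant 1 can switch to Medium (6 → 8). Not NE.
(Low, Max): Plant 2 can switch to Medium (5 → 8). Not NE.
(Medium, Low): Plant 1 can switch to Low (5 → 9). Not NE.
(Medium, Medium): Plant 1 can switch to Low (1 → 2). Not NE.
(The remaining 6 profiles each have a profitable deviation by the same check.)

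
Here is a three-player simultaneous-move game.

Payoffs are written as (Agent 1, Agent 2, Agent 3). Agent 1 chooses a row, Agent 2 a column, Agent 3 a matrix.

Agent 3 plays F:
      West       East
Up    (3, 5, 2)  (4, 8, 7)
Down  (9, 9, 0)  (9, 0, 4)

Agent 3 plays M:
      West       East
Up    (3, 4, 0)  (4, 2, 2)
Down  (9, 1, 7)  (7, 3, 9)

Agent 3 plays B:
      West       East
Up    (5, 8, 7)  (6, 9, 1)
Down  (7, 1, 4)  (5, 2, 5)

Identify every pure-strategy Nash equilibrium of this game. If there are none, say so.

Agent 1 against (West, F): payoffs 3, 9 → best response Down.
Agent 1 against (West, M): payoffs 3, 9 → best response Down.
Agent 1 against (West, B): payoffs 5, 7 → best response Down.
Agent 1 against (East, F): payoffs 4, 9 → best response Down.
Agent 1 against (East, M): payoffs 4, 7 → best response Down.
Agent 1 against (East, B): payoffs 6, 5 → best response Up.
Agent 2 against (Up, F): payoffs 5, 8 → best response East.
Agent 2 against (Up, M): payoffs 4, 2 → best response West.
Agent 2 against (Up, B): payoffs 8, 9 → best response East.
Agent 2 against (Down, F): payoffs 9, 0 → best response West.
Agent 2 against (Down, M): payoffs 1, 3 → best response East.
Agent 2 against (Down, B): payoffs 1, 2 → best response East.
Agent 3 against (Up, West): payoffs 2, 0, 7 → best response B.
Agent 3 against (Up, East): payoffs 7, 2, 1 → best response F.
Agent 3 against (Down, West): payoffs 0, 7, 4 → best response M.
Agent 3 against (Down, East): payoffs 4, 9, 5 → best response M.
Mutual best responses: (Down, East, M).

(Down, East, M)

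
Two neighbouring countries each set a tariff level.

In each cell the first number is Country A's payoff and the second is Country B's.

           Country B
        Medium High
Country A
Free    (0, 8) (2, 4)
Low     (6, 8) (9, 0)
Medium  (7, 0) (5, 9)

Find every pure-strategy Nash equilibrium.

This game has no pure Nash equilibrium.

Check each profile: it is a Nash equilibrium iff no player can strictly gain by switching unilaterally.
(Free, Medium): Country A can switch to Low (0 → 6). Not NE.
(Free, High): Country A can switch to Low (2 → 9). Not NE.
(Low, Medium): Country A can switch to Medium (6 → 7). Not NE.
(Low, High): Country B can switch to Medium (0 → 8). Not NE.
(Medium, Medium): Country B can switch to High (0 → 9). Not NE.
(Medium, High): Country A can switch to Low (5 → 9). Not NE.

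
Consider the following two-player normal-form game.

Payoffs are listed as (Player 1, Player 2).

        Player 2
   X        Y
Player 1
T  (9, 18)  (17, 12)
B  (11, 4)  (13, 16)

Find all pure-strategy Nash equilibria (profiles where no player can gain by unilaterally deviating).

No pure-strategy Nash equilibrium.

For each strategy profile, look for a profitable unilateral deviation.
(T, X): Player 1 can switch to B (9 → 11). Not NE.
(T, Y): Player 2 can switch to X (12 → 18). Not NE.
(B, X): Player 2 can switch to Y (4 → 16). Not NE.
(B, Y): Player 1 can switch to T (13 → 17). Not NE.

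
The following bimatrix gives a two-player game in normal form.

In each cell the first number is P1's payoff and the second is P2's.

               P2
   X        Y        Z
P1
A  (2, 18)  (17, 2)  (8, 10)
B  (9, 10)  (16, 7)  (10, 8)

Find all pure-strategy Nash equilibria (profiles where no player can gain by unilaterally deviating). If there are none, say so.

(B, X)

P1 against X: payoffs 2, 9 → best response B.
P1 against Y: payoffs 17, 16 → best response A.
P1 against Z: payoffs 8, 10 → best response B.
P2 against A: payoffs 18, 2, 10 → best response X.
P2 against B: payoffs 10, 7, 8 → best response X.
Mutual best responses: (B, X).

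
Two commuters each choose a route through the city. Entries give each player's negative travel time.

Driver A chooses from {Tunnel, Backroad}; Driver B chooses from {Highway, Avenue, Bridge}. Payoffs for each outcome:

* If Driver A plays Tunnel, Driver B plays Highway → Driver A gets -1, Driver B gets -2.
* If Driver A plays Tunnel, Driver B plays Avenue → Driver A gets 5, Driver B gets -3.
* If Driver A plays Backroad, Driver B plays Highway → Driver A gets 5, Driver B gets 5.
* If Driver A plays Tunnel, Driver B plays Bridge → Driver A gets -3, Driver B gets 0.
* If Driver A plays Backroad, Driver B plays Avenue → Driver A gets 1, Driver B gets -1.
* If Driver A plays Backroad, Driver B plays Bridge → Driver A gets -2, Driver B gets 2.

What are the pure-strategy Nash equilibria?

The unique pure-strategy Nash equilibrium is (Backroad, Highway).

Driver A against Highway: payoffs -1, 5 → best response Backroad.
Driver A against Avenue: payoffs 5, 1 → best response Tunnel.
Driver A against Bridge: payoffs -3, -2 → best response Backroad.
Driver B against Tunnel: payoffs -2, -3, 0 → best response Bridge.
Driver B against Backroad: payoffs 5, -1, 2 → best response Highway.
Mutual best responses: (Backroad, Highway).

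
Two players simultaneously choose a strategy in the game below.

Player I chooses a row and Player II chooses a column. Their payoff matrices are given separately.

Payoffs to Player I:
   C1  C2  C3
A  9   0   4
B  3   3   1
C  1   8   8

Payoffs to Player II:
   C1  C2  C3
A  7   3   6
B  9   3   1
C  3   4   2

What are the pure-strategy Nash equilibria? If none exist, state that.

(A, C1): Player I gets 9, best alternative 3; Player II gets 7, best alternative 6. No profitable deviation — NE.
(A, C2): Player I can switch to B (0 → 3). Not NE.
(A, C3): Player I can switch to C (4 → 8). Not NE.
(B, C1): Player I can switch to A (3 → 9). Not NE.
(B, C2): Player I can switch to C (3 → 8). Not NE.
(B, C3): Player I can switch to A (1 → 4). Not NE.
(C, C1): Player I can switch to A (1 → 9). Not NE.
(C, C2): Player I gets 8, best alternative 3; Player II gets 4, best alternative 3. No profitable deviation — NE.
(The remaining 1 profile has a profitable deviation by the same check.)

(A, C1) and (C, C2)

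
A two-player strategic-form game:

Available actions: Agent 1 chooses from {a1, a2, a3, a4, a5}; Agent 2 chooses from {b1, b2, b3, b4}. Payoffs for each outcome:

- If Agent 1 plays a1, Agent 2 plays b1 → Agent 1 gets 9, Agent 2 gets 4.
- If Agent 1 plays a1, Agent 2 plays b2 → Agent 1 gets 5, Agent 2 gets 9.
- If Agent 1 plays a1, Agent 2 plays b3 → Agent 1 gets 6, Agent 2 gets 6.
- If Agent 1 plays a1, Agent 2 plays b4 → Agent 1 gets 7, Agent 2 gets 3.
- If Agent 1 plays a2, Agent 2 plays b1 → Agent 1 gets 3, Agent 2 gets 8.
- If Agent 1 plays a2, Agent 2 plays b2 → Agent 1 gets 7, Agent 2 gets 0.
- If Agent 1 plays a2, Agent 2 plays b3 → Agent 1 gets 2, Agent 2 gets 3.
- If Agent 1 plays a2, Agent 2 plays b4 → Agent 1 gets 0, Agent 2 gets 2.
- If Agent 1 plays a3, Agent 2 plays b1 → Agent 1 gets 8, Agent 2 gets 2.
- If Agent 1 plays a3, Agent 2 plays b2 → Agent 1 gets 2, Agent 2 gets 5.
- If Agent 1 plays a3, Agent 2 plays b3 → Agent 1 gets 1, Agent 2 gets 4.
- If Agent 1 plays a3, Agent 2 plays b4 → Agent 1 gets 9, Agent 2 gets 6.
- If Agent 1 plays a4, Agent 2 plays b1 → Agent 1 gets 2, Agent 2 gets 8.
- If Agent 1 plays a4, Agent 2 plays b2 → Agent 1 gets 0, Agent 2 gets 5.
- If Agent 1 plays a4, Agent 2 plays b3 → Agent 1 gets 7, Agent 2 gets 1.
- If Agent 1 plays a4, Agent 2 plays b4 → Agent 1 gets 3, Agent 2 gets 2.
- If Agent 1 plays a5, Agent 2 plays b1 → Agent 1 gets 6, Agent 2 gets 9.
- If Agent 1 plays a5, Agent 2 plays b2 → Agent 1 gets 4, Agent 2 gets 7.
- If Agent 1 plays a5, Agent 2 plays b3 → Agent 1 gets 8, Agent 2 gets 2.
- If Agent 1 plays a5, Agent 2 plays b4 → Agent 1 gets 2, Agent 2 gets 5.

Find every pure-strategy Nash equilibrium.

Agent 1 against b1: payoffs 9, 3, 8, 2, 6 → best response a1.
Agent 1 against b2: payoffs 5, 7, 2, 0, 4 → best response a2.
Agent 1 against b3: payoffs 6, 2, 1, 7, 8 → best response a5.
Agent 1 against b4: payoffs 7, 0, 9, 3, 2 → best response a3.
Agent 2 against a1: payoffs 4, 9, 6, 3 → best response b2.
Agent 2 against a2: payoffs 8, 0, 3, 2 → best response b1.
Agent 2 against a3: payoffs 2, 5, 4, 6 → best response b4.
Agent 2 against a4: payoffs 8, 5, 1, 2 → best response b1.
Agent 2 against a5: payoffs 9, 7, 2, 5 → best response b1.
Mutual best responses: (a3, b4).

Pure NE: (a3, b4)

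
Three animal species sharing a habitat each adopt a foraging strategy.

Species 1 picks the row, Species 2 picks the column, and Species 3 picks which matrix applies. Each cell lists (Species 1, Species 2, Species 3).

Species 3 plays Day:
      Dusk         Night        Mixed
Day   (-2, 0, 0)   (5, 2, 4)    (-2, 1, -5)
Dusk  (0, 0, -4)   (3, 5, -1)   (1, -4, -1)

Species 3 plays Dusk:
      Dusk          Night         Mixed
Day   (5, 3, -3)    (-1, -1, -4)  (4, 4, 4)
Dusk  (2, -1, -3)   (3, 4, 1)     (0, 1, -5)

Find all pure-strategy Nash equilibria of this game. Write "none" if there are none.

(Day, Dusk, Day): Species 1 can switch to Dusk (-2 → 0). Not NE.
(Day, Dusk, Dusk): Species 2 can switch to Mixed (3 → 4). Not NE.
(Day, Night, Day): Species 1 gets 5, best alternative 3; Species 2 gets 2, best alternative 1; Species 3 gets 4, best alternative -4. No profitable deviation — NE.
(Day, Night, Dusk): Species 1 can switch to Dusk (-1 → 3). Not NE.
(Day, Mixed, Day): Species 1 can switch to Dusk (-2 → 1). Not NE.
(Day, Mixed, Dusk): Species 1 gets 4, best alternative 0; Species 2 gets 4, best alternative 3; Species 3 gets 4, best alternative -5. No profitable deviation — NE.
(Dusk, Dusk, Day): Species 2 can switch to Night (0 → 5). Not NE.
(Dusk, Dusk, Dusk): Species 1 can switch to Day (2 → 5). Not NE.
(Dusk, Night, Dusk): Species 1 gets 3, best alternative -1; Species 2 gets 4, best alternative 1; Species 3 gets 1, best alternative -1. No profitable deviation — NE.
(The remaining 3 profiles each have a profitable deviation by the same check.)

Pure-strategy Nash equilibria: (Day, Night, Day) and (Day, Mixed, Dusk) and (Dusk, Night, Dusk)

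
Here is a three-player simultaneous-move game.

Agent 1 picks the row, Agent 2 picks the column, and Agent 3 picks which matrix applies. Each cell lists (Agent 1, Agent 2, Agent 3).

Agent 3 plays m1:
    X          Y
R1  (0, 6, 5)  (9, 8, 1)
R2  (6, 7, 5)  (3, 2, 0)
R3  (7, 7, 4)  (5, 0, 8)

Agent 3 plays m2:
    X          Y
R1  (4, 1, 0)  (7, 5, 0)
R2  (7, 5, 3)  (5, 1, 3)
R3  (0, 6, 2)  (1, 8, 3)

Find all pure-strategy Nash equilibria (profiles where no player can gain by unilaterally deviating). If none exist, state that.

The pure Nash equilibria are (R1, Y, m1), (R3, X, m1).

(R1, X, m1): Agent 1 can switch to R2 (0 → 6). Not NE.
(R1, X, m2): Agent 1 can switch to R2 (4 → 7). Not NE.
(R1, Y, m1): Agent 1 gets 9, best alternative 5; Agent 2 gets 8, best alternative 6; Agent 3 gets 1, best alternative 0. No profitable deviation — NE.
(R1, Y, m2): Agent 3 can switch to m1 (0 → 1). Not NE.
(R2, X, m1): Agent 1 can switch to R3 (6 → 7). Not NE.
(R2, X, m2): Agent 3 can switch to m1 (3 → 5). Not NE.
(R2, Y, m1): Agent 1 can switch to R1 (3 → 9). Not NE.
(R3, X, m1): Agent 1 gets 7, best alternative 6; Agent 2 gets 7, best alternative 0; Agent 3 gets 4, best alternative 2. No profitable deviation — NE.
(The remaining 4 profiles each have a profitable deviation by the same check.)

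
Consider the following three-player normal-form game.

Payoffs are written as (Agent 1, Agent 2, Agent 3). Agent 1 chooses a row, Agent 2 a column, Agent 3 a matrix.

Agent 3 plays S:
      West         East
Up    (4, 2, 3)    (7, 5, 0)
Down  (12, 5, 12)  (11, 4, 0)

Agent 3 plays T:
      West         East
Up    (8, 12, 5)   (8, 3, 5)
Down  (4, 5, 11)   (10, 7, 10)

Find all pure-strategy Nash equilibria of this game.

Agent 1 against (West, S): payoffs 4, 12 → best response Down.
Agent 1 against (West, T): payoffs 8, 4 → best response Up.
Agent 1 against (East, S): payoffs 7, 11 → best response Down.
Agent 1 against (East, T): payoffs 8, 10 → best response Down.
Agent 2 against (Up, S): payoffs 2, 5 → best response East.
Agent 2 against (Up, T): payoffs 12, 3 → best response West.
Agent 2 against (Down, S): payoffs 5, 4 → best response West.
Agent 2 against (Down, T): payoffs 5, 7 → best response East.
Agent 3 against (Up, West): payoffs 3, 5 → best response T.
Agent 3 against (Up, East): payoffs 0, 5 → best response T.
Agent 3 against (Down, West): payoffs 12, 11 → best response S.
Agent 3 against (Down, East): payoffs 0, 10 → best response T.
Mutual best responses: (Up, West, T); (Down, West, S); (Down, East, T).

(Up, West, T) and (Down, West, S) and (Down, East, T)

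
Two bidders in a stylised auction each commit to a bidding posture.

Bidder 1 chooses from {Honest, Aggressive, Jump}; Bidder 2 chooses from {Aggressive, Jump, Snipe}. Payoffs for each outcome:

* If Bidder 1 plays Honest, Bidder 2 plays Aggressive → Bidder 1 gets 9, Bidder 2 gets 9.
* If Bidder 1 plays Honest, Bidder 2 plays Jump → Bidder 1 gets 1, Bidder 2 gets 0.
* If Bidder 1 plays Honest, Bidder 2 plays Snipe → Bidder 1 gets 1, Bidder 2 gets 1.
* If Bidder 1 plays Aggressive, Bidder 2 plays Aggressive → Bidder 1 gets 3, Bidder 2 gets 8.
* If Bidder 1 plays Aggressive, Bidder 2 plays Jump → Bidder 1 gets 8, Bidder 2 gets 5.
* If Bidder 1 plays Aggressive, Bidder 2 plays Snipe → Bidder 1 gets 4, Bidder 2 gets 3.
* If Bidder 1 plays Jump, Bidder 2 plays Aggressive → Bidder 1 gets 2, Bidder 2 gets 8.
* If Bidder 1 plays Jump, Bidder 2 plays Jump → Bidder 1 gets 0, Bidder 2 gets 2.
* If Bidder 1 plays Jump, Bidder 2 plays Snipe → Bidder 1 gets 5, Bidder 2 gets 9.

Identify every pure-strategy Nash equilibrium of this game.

Bidder 1 against Aggressive: payoffs 9, 3, 2 → best response Honest.
Bidder 1 against Jump: payoffs 1, 8, 0 → best response Aggressive.
Bidder 1 against Snipe: payoffs 1, 4, 5 → best response Jump.
Bidder 2 against Honest: payoffs 9, 0, 1 → best response Aggressive.
Bidder 2 against Aggressive: payoffs 8, 5, 3 → best response Aggressive.
Bidder 2 against Jump: payoffs 8, 2, 9 → best response Snipe.
Mutual best responses: (Honest, Aggressive); (Jump, Snipe).

Pure-strategy Nash equilibria: (Honest, Aggressive) and (Jump, Snipe)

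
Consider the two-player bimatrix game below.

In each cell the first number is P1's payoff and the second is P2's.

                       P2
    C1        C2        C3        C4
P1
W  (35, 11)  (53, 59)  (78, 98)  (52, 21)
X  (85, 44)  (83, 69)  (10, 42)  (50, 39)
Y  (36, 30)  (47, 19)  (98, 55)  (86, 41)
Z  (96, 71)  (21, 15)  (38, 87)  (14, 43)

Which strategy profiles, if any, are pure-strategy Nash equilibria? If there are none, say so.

Mark each player's best response to every combination of opponents' strategies; a profile where every player is best-responding is a pure Nash equilibrium.
P1 against C1: payoffs 35, 85, 36, 96 → best response Z.
P1 against C2: payoffs 53, 83, 47, 21 → best response X.
P1 against C3: payoffs 78, 10, 98, 38 → best response Y.
P1 against C4: payoffs 52, 50, 86, 14 → best response Y.
P2 against W: payoffs 11, 59, 98, 21 → best response C3.
P2 against X: payoffs 44, 69, 42, 39 → best response C2.
P2 against Y: payoffs 30, 19, 55, 41 → best response C3.
P2 against Z: payoffs 71, 15, 87, 43 → best response C3.
Mutual best responses: (X, C2); (Y, C3).

(X, C2), (Y, C3)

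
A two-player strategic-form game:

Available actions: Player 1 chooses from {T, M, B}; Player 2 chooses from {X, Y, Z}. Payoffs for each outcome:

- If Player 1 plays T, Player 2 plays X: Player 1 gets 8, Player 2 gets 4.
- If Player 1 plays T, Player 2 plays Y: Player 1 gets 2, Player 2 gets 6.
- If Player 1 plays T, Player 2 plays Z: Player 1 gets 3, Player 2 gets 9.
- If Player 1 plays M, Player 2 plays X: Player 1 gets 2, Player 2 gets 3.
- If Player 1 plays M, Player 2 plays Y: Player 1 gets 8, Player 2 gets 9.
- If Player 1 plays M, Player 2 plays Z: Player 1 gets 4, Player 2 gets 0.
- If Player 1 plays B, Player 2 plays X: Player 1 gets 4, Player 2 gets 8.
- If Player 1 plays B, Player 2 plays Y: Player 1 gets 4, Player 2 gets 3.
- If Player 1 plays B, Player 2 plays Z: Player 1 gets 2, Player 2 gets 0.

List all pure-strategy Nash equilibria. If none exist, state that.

(T, X): Player 2 can switch to Y (4 → 6). Not NE.
(T, Y): Player 1 can switch to M (2 → 8). Not NE.
(T, Z): Player 1 can switch to M (3 → 4). Not NE.
(M, X): Player 1 can switch to T (2 → 8). Not NE.
(M, Y): Player 1 gets 8, best alternative 4; Player 2 gets 9, best alternative 3. No profitable deviation — NE.
(M, Z): Player 2 can switch to X (0 → 3). Not NE.
(B, X): Player 1 can switch to T (4 → 8). Not NE.
(B, Y): Player 1 can switch to M (4 → 8). Not NE.
(B, Z): Player 1 can switch to T (2 → 3). Not NE.

Pure NE: (M, Y)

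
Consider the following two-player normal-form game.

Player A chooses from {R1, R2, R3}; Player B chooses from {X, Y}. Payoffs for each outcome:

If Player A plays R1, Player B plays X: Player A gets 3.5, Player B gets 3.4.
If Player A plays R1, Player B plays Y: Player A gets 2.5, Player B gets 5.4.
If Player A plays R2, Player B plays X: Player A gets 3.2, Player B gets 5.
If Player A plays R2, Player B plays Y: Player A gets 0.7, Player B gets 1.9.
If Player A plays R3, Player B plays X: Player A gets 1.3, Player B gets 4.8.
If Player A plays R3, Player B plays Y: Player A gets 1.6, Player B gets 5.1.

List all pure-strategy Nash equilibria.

The unique pure-strategy Nash equilibrium is (R1, Y).

For each strategy profile, look for a profitable unilateral deviation.
(R1, X): Player B can switch to Y (3.4 → 5.4). Not NE.
(R1, Y): Player A gets 2.5, best alternative 1.6; Player B gets 5.4, best alternative 3.4. No profitable deviation — NE.
(R2, X): Player A can switch to R1 (3.2 → 3.5). Not NE.
(R2, Y): Player A can switch to R1 (0.7 → 2.5). Not NE.
(R3, X): Player A can switch to R1 (1.3 → 3.5). Not NE.
(R3, Y): Player A can switch to R1 (1.6 → 2.5). Not NE.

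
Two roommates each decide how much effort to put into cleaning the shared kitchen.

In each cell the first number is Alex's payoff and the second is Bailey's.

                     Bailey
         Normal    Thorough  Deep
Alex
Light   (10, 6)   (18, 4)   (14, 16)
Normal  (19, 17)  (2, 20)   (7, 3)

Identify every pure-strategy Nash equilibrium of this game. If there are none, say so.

Pure NE: (Light, Deep)

Alex against Normal: payoffs 10, 19 → best response Normal.
Alex against Thorough: payoffs 18, 2 → best response Light.
Alex against Deep: payoffs 14, 7 → best response Light.
Bailey against Light: payoffs 6, 4, 16 → best response Deep.
Bailey against Normal: payoffs 17, 20, 3 → best response Thorough.
Mutual best responses: (Light, Deep).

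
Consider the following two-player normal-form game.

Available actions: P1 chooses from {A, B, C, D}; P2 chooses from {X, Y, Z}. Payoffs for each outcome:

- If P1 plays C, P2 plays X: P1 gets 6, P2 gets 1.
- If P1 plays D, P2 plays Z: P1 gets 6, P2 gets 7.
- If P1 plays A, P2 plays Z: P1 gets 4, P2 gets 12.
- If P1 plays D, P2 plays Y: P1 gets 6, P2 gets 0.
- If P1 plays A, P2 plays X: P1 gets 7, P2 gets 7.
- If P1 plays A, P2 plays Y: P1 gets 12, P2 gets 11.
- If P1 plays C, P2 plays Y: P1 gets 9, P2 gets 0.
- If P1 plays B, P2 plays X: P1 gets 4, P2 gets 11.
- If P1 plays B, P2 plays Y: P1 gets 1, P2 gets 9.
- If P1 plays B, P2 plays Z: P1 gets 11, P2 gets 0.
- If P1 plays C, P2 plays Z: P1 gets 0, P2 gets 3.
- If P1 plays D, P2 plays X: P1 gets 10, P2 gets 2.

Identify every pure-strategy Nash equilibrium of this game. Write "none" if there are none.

No pure-strategy Nash equilibrium.

(A, X): P1 can switch to D (7 → 10). Not NE.
(A, Y): P2 can switch to Z (11 → 12). Not NE.
(A, Z): P1 can switch to B (4 → 11). Not NE.
(B, X): P1 can switch to A (4 → 7). Not NE.
(B, Y): P1 can switch to A (1 → 12). Not NE.
(B, Z): P2 can switch to X (0 → 11). Not NE.
(The remaining 6 profiles each have a profitable deviation by the same check.)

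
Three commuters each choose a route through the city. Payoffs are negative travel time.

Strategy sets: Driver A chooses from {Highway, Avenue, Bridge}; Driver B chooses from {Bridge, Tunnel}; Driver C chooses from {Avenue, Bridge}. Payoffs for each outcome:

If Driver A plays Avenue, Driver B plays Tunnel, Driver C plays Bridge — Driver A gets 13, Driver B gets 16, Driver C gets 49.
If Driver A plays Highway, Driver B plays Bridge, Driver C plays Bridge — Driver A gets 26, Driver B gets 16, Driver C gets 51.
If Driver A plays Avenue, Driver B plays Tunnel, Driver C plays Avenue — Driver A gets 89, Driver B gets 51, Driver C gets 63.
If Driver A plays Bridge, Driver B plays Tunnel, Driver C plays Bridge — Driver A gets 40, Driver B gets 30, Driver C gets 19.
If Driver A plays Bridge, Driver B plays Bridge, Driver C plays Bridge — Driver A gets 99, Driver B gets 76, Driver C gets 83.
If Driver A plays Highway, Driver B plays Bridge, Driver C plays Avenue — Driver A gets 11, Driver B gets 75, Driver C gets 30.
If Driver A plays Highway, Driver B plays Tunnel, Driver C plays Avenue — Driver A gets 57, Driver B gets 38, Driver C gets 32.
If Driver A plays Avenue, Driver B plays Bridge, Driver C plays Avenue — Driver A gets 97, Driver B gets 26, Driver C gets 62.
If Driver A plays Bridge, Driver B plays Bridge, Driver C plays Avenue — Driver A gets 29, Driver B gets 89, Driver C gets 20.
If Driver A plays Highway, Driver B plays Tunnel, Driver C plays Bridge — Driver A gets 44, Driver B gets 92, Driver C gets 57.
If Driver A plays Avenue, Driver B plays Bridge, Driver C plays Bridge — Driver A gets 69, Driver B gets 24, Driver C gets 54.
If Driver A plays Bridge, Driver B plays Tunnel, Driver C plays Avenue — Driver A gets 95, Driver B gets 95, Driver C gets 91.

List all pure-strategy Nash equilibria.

(Highway, Bridge, Avenue): Driver A can switch to Avenue (11 → 97). Not NE.
(Highway, Bridge, Bridge): Driver A can switch to Avenue (26 → 69). Not NE.
(Highway, Tunnel, Avenue): Driver A can switch to Avenue (57 → 89). Not NE.
(Highway, Tunnel, Bridge): Driver A gets 44, best alternative 40; Driver B gets 92, best alternative 16; Driver C gets 57, best alternative 32. No profitable deviation — NE.
(Avenue, Bridge, Avenue): Driver B can switch to Tunnel (26 → 51). Not NE.
(Avenue, Bridge, Bridge): Driver A can switch to Bridge (69 → 99). Not NE.
(Avenue, Tunnel, Avenue): Driver A can switch to Bridge (89 → 95). Not NE.
(Bridge, Bridge, Bridge): Driver A gets 99, best alternative 69; Driver B gets 76, best alternative 30; Driver C gets 83, best alternative 20. No profitable deviation — NE.
(Bridge, Tunnel, Avenue): Driver A gets 95, best alternative 89; Driver B gets 95, best alternative 89; Driver C gets 91, best alternative 19. No profitable deviation — NE.
(The remaining 3 profiles each have a profitable deviation by the same check.)

Pure-strategy Nash equilibria: (Highway, Tunnel, Bridge); (Bridge, Bridge, Bridge); (Bridge, Tunnel, Avenue)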